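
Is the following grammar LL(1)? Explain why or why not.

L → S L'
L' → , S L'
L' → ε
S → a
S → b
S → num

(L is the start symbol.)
Yes, the grammar is LL(1).

A grammar is LL(1) if for each non-terminal N with multiple productions, the predict sets of those productions are pairwise disjoint, where PREDICT(N → α) = (FIRST(α) \ {ε}) ∪ (FOLLOW(N) if α ⇒* ε).

Relevant sets:
  FOLLOW(L') = { $ }

For L':
  PREDICT(L' → ',' S L') = { ',' }
  PREDICT(L' → ε) = { $ }
For S:
  PREDICT(S → a) = { 'a' }
  PREDICT(S → b) = { 'b' }
  PREDICT(S → num) = { 'num' }
L has a single production, so nothing to check there.

All predict sets are disjoint. The grammar IS LL(1).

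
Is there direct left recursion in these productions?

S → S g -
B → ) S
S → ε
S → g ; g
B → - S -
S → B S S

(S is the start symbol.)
Yes, S is left-recursive

S → S g -: LEFT RECURSIVE (starts with S)
B → ) S: starts with ')'
S → ε: starts with ε
S → g ; g: starts with g
B → - S -: starts with '-'
S → B S S: starts with B

The grammar has direct left recursion on: S.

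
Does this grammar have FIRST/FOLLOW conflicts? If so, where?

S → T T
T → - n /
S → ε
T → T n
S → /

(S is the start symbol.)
A FIRST/FOLLOW conflict occurs when a non-terminal N has a nullable alternative N → β (β ⇒* ε) and another alternative N → α with FIRST(α) ∩ FOLLOW(N) ≠ ∅: on such a lookahead the parser cannot decide between expanding α and letting N vanish via β.

Nullable non-terminals: S.
FIRST sets used below: FIRST(T) = { '-' }

S: nullable alternative(s) S → ε; FOLLOW(S) = { $ }
  S → T T: FIRST \ {ε} = { '-' } — disjoint from FOLLOW(S)
  S → ε: FIRST \ {ε} = { } — this is the only nullable alternative, skip
  S → /: FIRST \ {ε} = { '/' } — disjoint from FOLLOW(S)

T has no nullable alternative, so no FIRST/FOLLOW check is needed there.

No FIRST/FOLLOW conflicts found.

Answer: No FIRST/FOLLOW conflicts.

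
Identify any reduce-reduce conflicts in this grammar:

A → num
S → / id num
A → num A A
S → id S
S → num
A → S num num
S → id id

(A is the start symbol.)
A reduce-reduce conflict occurs when an LR(0) state has two complete items [A → α .] and [B → β .] — both call for a reduction, and with no lookahead the parser cannot choose between them.

Augment with A' → A and build the canonical LR(0) collection (I0 = CLOSURE({[A' → . A]}), then GOTO on every symbol after a dot until no new states appear). It has 15 states:
  I0: { [A → . S num num], [A → . num A A], [A → . num], [A' → . A], [S → . / id num], [S → . id S], [S → . id id], [S → . num] }  — shift
  I1: { [S → / . id num] }  — shift
  I2: { [A' → A .] }  — accept
  I3: { [A → S . num num] }  — shift
  I4: { [S → . / id num], [S → . id S], [S → . id id], [S → . num], [S → id . S], [S → id . id] }  — shift
  I5: { [A → . S num num], [A → . num A A], [A → . num], [A → num . A A], [A → num .], [S → . / id num], [S → . id S], [S → . id id], [S → . num], [S → num .] }  — shift, 2 reduces
  I6: { [A → . S num num], [A → . num A A], [A → . num], [A → num A . A], [S → . / id num], [S → . id S], [S → . id id], [S → . num] }  — shift
  I7: { [A → num A A .] }  — reduce
  I8: { [S → id S .] }  — reduce
  I9: { [S → . / id num], [S → . id S], [S → . id id], [S → . num], [S → id . S], [S → id . id], [S → id id .] }  — shift, reduce
  I10: { [S → num .] }  — reduce
  I11: { [A → S num . num] }  — shift
  I12: { [A → S num num .] }  — reduce
  I13: { [S → / id . num] }  — shift
  I14: { [S → / id num .] }  — reduce

I5 contains complete items [A → num .], [S → num .] — reduce-reduce conflict.

Answer: Yes — I5: [A → num .] vs [S → num .]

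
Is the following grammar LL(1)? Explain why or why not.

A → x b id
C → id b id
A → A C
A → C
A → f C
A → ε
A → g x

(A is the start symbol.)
A grammar is LL(1) if for each non-terminal N with multiple productions, the predict sets of those productions are pairwise disjoint, where PREDICT(N → α) = (FIRST(α) \ {ε}) ∪ (FOLLOW(N) if α ⇒* ε).

Relevant sets:
  FIRST(A) = { 'f', 'g', 'id', 'x', ε }
  FIRST(C) = { 'id' }
  FOLLOW(A) = { $, 'id' }

For A:
  PREDICT(A → x b id) = { 'x' }
  PREDICT(A → A C) = { 'f', 'g', 'id', 'x' }
  PREDICT(A → C) = { 'id' }
  PREDICT(A → f C) = { 'f' }
  PREDICT(A → ε) = { $, 'id' }
  PREDICT(A → g x) = { 'g' }
C has a single production, so nothing to check there.

Conflict found: Predict set conflict for A: { 'x' }
The grammar is NOT LL(1).

Answer: No. Predict set conflict for A: { 'x' }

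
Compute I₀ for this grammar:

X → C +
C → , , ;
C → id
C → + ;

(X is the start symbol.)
First, augment the grammar with X' → X
I₀ = CLOSURE({ [X' → . X] }):
  [X' → . X] has the dot before X: add [X → . C +]
  [X → . C +] has the dot before C: add [C → . , , ;], [C → . id], [C → . + ;]
No further items can be added.

I₀ = { [C → . + ;], [C → . , , ;], [C → . id], [X → . C +], [X' → . X] }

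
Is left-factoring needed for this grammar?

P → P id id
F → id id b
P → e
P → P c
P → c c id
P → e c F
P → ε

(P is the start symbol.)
Yes, P has productions with common prefix 'P'; P has productions with common prefix 'e'

Left-factoring is needed when two productions for the same non-terminal
share a common prefix on the right-hand side.

Productions for P:
  P → P id id
  P → e
  P → P c
  P → c c id
  P → e c F
  P → ε

Found common prefix 'P' in productions for P
Found common prefix 'e' in productions for P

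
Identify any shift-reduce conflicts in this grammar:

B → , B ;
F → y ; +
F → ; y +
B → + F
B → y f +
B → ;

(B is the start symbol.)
No shift-reduce conflicts

Augment with B' → B and build the canonical LR(0) collection (I0 = CLOSURE({[B' → . B]}), then GOTO on every symbol after a dot until no new states appear). It has 17 states:
  I0: { [B → . + F], [B → . , B ;], [B → . ;], [B → . y f +], [B' → . B] }  — shift
  I1: { [B → + . F], [F → . ; y +], [F → . y ; +] }  — shift
  I2: { [B → , . B ;], [B → . + F], [B → . , B ;], [B → . ;], [B → . y f +] }  — shift
  I3: { [B → ; .] }  — reduce
  I4: { [B' → B .] }  — accept
  I5: { [B → y . f +] }  — shift
  I6: { [B → y f . +] }  — shift
  I7: { [B → y f + .] }  — reduce
  I8: { [B → , B . ;] }  — shift
  I9: { [B → , B ; .] }  — reduce
  I10: { [F → ; . y +] }  — shift
  I11: { [B → + F .] }  — reduce
  I12: { [F → y . ; +] }  — shift
  I13: { [F → y ; . +] }  — shift
  I14: { [F → y ; + .] }  — reduce
  I15: { [F → ; y . +] }  — shift
  I16: { [F → ; y + .] }  — reduce

No state contains both a complete item and a shift item.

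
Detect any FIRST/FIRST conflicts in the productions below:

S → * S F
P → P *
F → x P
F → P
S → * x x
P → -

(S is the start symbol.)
Yes. S → '*' S F / S → '*' x x on { '*' }; P → P '*' / P → '-' on { '-' }

FIRST sets of the non-terminals at (or reachable through a nullable prefix from) the front of some alternative:
  FIRST(P) = { '-' }

Productions for S:
  S → * S F: FIRST = { '*' }
  S → * x x: FIRST = { '*' }
Productions for P:
  P → P *: FIRST = { '-' }
  P → -: FIRST = { '-' }
Productions for F:
  F → x P: FIRST = { 'x' }
  F → P: FIRST = { '-' }

Conflict for S: S → * S F and S → * x x
  Overlap: { '*' }
Conflict for P: P → P * and P → -
  Overlap: { '-' }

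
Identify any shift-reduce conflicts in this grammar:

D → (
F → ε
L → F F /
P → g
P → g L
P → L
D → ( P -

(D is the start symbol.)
Yes — I1: [D → ( .] vs [P → . g]

Augment with D' → D and build the canonical LR(0) collection (I0 = CLOSURE({[D' → . D]}), then GOTO on every symbol after a dot until no new states appear). It has 11 states:
  I0: { [D → . ( P -], [D → . (], [D' → . D] }  — shift
  I1: { [D → ( . P -], [D → ( .], [F → .], [L → . F F /], [P → . L], [P → . g L], [P → . g] }  — shift, 2 reduces
  I2: { [D' → D .] }  — accept
  I3: { [F → .], [L → F . F /] }  — reduce
  I4: { [P → L .] }  — reduce
  I5: { [D → ( P . -] }  — shift
  I6: { [F → .], [L → . F F /], [P → g . L], [P → g .] }  — 2 reduces
  I7: { [P → g L .] }  — reduce
  I8: { [D → ( P - .] }  — reduce
  I9: { [L → F F . /] }  — shift
  I10: { [L → F F / .] }  — reduce

I1 contains reduce items [D → ( .], [F → .] and shift items [P → . g], [P → . g L] — shift-reduce conflict.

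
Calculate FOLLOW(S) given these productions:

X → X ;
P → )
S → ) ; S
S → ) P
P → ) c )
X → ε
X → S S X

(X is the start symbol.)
To compute FOLLOW(S), find every occurrence of S on a right-hand side N → α S β: add FIRST(β) \ {ε}, and if β is empty or nullable also add FOLLOW(N). Iterate to a fixed point.

In S → ) ; S: S is at the end; this adds FOLLOW(S) to itself — nothing new
In X → S S X: S is followed by S X, add FIRST(S X) \ {ε} = { ')' }
In X → S S X: S is followed by X, add FIRST(X) \ {ε} = { ')', ';' }
  X is nullable, so also add FOLLOW(X)

The FOLLOW sets referred to above (computed the same way, to a fixed point):
  FOLLOW(X) = { $, ';' }

Taking the union: FOLLOW(S) = { $, ')', ';' }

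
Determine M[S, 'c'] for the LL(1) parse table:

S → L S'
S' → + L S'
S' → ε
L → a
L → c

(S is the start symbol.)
To find M[S, 'c'], we find productions for S where 'c' is in the predict set (PREDICT(N → α) = (FIRST(α) \ {ε}) ∪ (FOLLOW(N) if α ⇒* ε)).

Relevant sets:
  FIRST(L) = { 'a', 'c' }

S → L S': PREDICT = { 'a', 'c' }
  'c' is in predict set, so this production goes in M[S, 'c']

M[S, 'c'] = S → L S'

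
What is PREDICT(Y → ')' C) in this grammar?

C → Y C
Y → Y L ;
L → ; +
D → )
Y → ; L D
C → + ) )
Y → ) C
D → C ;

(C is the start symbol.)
PREDICT(Y → ')' C) = (FIRST(RHS) \ {ε}) ∪ (FOLLOW(Y) if ε ∈ FIRST(RHS), i.e. RHS ⇒* ε)
FIRST(')' C) = { ')' }
ε ∉ FIRST(')' C), so FOLLOW(Y) is not added.
PREDICT(Y → ')' C) = { ')' }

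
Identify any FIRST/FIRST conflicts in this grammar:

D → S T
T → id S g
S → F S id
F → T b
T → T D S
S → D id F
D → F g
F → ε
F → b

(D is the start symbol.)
Yes. D → S T / D → F g on { 'b', 'g', 'id' }; T → id S g / T → T D S on { 'id' }; S → F S id / S → D id F on { 'b', 'g', 'id' }

FIRST sets of the non-terminals at (or reachable through a nullable prefix from) the front of some alternative:
  FIRST(S) = { 'b', 'g', 'id' }
  FIRST(F) = { 'b', 'id', ε }
  FIRST(T) = { 'id' }
  FIRST(D) = { 'b', 'g', 'id' }

Productions for D:
  D → S T: FIRST = { 'b', 'g', 'id' }
  D → F g: FIRST = { 'b', 'g', 'id' }
Productions for T:
  T → id S g: FIRST = { 'id' }
  T → T D S: FIRST = { 'id' }
Productions for S:
  S → F S id: FIRST = { 'b', 'g', 'id' }
  S → D id F: FIRST = { 'b', 'g', 'id' }
Productions for F:
  F → T b: FIRST = { 'id' }
  F → ε: FIRST = { ε }
  F → b: FIRST = { 'b' }

Conflict for D: D → S T and D → F g
  Overlap: { 'b', 'g', 'id' }
Conflict for T: T → id S g and T → T D S
  Overlap: { 'id' }
Conflict for S: S → F S id and S → D id F
  Overlap: { 'b', 'g', 'id' }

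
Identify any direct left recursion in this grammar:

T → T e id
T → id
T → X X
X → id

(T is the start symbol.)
Direct left recursion occurs when N → N α for some non-terminal N (the right-hand side begins with the left-hand side itself).

T → T e id: LEFT RECURSIVE (starts with T)
T → id: starts with id
T → X X: starts with X
X → id: starts with id

The grammar has direct left recursion on: T.

Answer: Yes, T is left-recursive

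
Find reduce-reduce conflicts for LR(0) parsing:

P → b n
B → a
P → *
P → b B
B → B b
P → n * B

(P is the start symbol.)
No reduce-reduce conflicts

A reduce-reduce conflict occurs when an LR(0) state has two complete items [A → α .] and [B → β .] — both call for a reduction, and with no lookahead the parser cannot choose between them.

Augment with P' → P and build the canonical LR(0) collection (I0 = CLOSURE({[P' → . P]}), then GOTO on every symbol after a dot until no new states appear). It has 11 states:
  I0: { [P → . *], [P → . b B], [P → . b n], [P → . n * B], [P' → . P] }  — shift
  I1: { [P → * .] }  — reduce
  I2: { [P' → P .] }  — accept
  I3: { [B → . B b], [B → . a], [P → b . B], [P → b . n] }  — shift
  I4: { [P → n . * B] }  — shift
  I5: { [B → . B b], [B → . a], [P → n * . B] }  — shift
  I6: { [B → B . b], [P → n * B .] }  — shift, reduce
  I7: { [B → a .] }  — reduce
  I8: { [B → B b .] }  — reduce
  I9: { [B → B . b], [P → b B .] }  — shift, reduce
  I10: { [P → b n .] }  — reduce

No state contains more than one complete item.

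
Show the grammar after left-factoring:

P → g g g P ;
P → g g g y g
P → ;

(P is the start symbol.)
Left-factoring transforms A → αβ₁ | αβ₂ into A → αA' and A' → β₁ | β₂
(α is the longest common prefix among the alternatives). Repeat until
no nonterminal has two alternatives with a common prefix.

Round 1: P has alternatives sharing prefix 'g g g'. Introduce P': P → g g g P'
  Add: P' → P ;
  Add: P' → y g

No remaining common prefixes — done.

Resulting grammar:
P → g g g P'
P' → P ;
P' → y g
P → ;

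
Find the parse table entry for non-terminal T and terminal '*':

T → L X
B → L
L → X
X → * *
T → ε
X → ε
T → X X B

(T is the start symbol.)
To find M[T, '*'], we find productions for T where '*' is in the predict set (PREDICT(N → α) = (FIRST(α) \ {ε}) ∪ (FOLLOW(N) if α ⇒* ε)).

Relevant sets:
  FIRST(L) = { '*', ε }
  FIRST(X) = { '*', ε }
  FIRST(B) = { '*', ε }
  FOLLOW(T) = { $ }

T → L X: PREDICT = { $, '*' }
  '*' is in predict set, so this production goes in M[T, '*']
T → ε: PREDICT = { $ }
T → X X B: PREDICT = { $, '*' }
  '*' is in predict set, so this production goes in M[T, '*']

M[T, '*'] = T → L X, T → X X B  (a multiply-defined cell — the grammar is not LL(1))

Answer: T → L X, T → X X B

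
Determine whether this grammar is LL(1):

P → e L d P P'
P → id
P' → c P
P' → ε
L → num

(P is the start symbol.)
No. Predict set conflict for P': { 'c' }

Relevant sets:
  FOLLOW(P') = { $, 'c' }

For P:
  PREDICT(P → e L d P P') = { 'e' }
  PREDICT(P → id) = { 'id' }
For P':
  PREDICT(P' → c P) = { 'c' }
  PREDICT(P' → ε) = { $, 'c' }
L has a single production, so nothing to check there.

Conflict found: Predict set conflict for P': { 'c' }
The grammar is NOT LL(1).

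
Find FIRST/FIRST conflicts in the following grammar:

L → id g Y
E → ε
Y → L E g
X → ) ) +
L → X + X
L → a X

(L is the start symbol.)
No FIRST/FIRST conflicts.

A FIRST/FIRST conflict occurs when two productions N → α and N → β for the same non-terminal have FIRST(α) ∩ FIRST(β) ≠ ∅ (with ε ∈ FIRST of a nullable right-hand side, so two nullable alternatives also conflict).

FIRST sets of the non-terminals at (or reachable through a nullable prefix from) the front of some alternative:
  FIRST(X) = { ')' }

Productions for L:
  L → id g Y: FIRST = { 'id' }
  L → X + X: FIRST = { ')' }
  L → a X: FIRST = { 'a' }
E, Y, X have only one production, so no FIRST/FIRST conflict is possible there.

All alternatives of each non-terminal have pairwise disjoint FIRST sets.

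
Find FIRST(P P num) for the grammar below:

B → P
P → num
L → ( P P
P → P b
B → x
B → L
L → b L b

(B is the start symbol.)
{ 'num' }

FIRST sets of the non-terminals involved (from the grammar, by fixed-point iteration):
  FIRST(P) = { 'num' }

To compute FIRST(P P num), process the symbols left to right:
Symbol P is a non-terminal. Add FIRST(P) \ {ε} = { 'num' }
P is not nullable (ε ∉ FIRST(P)), so stop here.
FIRST(P P num) = { 'num' }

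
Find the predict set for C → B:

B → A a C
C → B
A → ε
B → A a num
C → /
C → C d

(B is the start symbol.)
PREDICT(C → B) = (FIRST(RHS) \ {ε}) ∪ (FOLLOW(C) if ε ∈ FIRST(RHS), i.e. RHS ⇒* ε)
FIRST(B) = { 'a' }
FIRST(B) = { 'a' }
ε ∉ FIRST(B), so FOLLOW(C) is not added.
PREDICT(C → B) = { 'a' }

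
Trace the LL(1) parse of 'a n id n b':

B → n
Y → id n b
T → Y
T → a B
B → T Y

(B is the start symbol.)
Stack is shown with the top on the left.

Stack     Input         Action
------------------------------
B $       a n id n b $  output B → T Y
T Y $     a n id n b $  output T → a B
a B Y $   a n id n b $  match 'a'
B Y $     n id n b $    output B → n
n Y $     n id n b $    match 'n'
Y $       id n b $      output Y → id n b
id n b $  id n b $      match 'id'
n b $     n b $         match 'n'
b $       b $           match 'b'
$         $             accept

The string is accepted.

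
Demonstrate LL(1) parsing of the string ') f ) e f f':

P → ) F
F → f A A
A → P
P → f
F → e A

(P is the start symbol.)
LL(1) parsing maintains a stack (initially the start symbol over $) and the input. At each step: if the stack top is a terminal, match it against the current input token; if it is a non-terminal N, replace it with the RHS of M[N, lookahead] (the unique production whose predict set contains the lookahead).

Stack is shown with the top on the left.

Stack    Input          Action
------------------------------
P $      ) f ) e f f $  output P → ) F
) F $    ) f ) e f f $  match ')'
F $      f ) e f f $    output F → f A A
f A A $  f ) e f f $    match 'f'
A A $    ) e f f $      output A → P
P A $    ) e f f $      output P → ) F
) F A $  ) e f f $      match ')'
F A $    e f f $        output F → e A
e A A $  e f f $        match 'e'
A A $    f f $          output A → P
P A $    f f $          output P → f
f A $    f f $          match 'f'
A $      f $            output A → P
P $      f $            output P → f
f $      f $            match 'f'
$        $              accept

The string is accepted.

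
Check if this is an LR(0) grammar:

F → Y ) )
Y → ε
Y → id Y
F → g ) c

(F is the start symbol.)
A grammar is LR(0) if no state in the canonical LR(0) collection has:
  - both a shift item (dot before a terminal) and a complete item (shift-reduce conflict), or
  - two or more complete items (reduce-reduce conflict; the accept item [F' → F .] counts as a complete item here).

Augment with F' → F and build the canonical LR(0) collection (I0 = CLOSURE({[F' → . F]}), then GOTO on every symbol after a dot until no new states appear). It has 10 states:
  I0: { [F → . Y ) )], [F → . g ) c], [F' → . F], [Y → . id Y], [Y → .] }  — shift, reduce
  I1: { [F' → F .] }  — accept
  I2: { [F → Y . ) )] }  — shift
  I3: { [F → g . ) c] }  — shift
  I4: { [Y → . id Y], [Y → .], [Y → id . Y] }  — shift, reduce
  I5: { [Y → id Y .] }  — reduce
  I6: { [F → g ) . c] }  — shift
  I7: { [F → g ) c .] }  — reduce
  I8: { [F → Y ) . )] }  — shift
  I9: { [F → Y ) ) .] }  — reduce

Conflict in state I0:
  Shift-reduce conflict between [Y → .] and [F → . g ) c]
So the grammar is NOT LR(0).

Answer: No. Shift-reduce conflict between [Y → .] and [F → . g ) c]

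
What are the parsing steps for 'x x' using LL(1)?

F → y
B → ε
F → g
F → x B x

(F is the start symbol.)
Stack is shown with the top on the left.

Stack    Input  Action
----------------------
F $      x x $  output F → x B x
x B x $  x x $  match 'x'
B x $    x $    output B → ε
x $      x $    match 'x'
$        $      accept

The string is accepted.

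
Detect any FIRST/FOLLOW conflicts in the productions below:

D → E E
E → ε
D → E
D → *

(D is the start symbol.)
Nullable non-terminals: D, E.
FIRST sets used below: FIRST(E) = { ε }

D: nullable alternative(s) D → E E, D → E; FOLLOW(D) = { $ }
  D → E E: FIRST \ {ε} = { } — disjoint from FOLLOW(D)
  D → E: FIRST \ {ε} = { } — disjoint from FOLLOW(D)
  D → *: FIRST \ {ε} = { '*' } — disjoint from FOLLOW(D)
E has a nullable alternative but only one production, so nothing to check.

No FIRST/FOLLOW conflicts found.

Answer: No FIRST/FOLLOW conflicts.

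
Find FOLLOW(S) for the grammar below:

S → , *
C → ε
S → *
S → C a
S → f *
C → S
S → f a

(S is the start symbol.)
{ $, 'a' }

S is the start symbol, so $ ∈ FOLLOW(S).
In C → S: S is at the end, add FOLLOW(C)

The FOLLOW sets referred to above (computed the same way, to a fixed point):
  FOLLOW(C) = { 'a' }

Taking the union: FOLLOW(S) = { $, 'a' }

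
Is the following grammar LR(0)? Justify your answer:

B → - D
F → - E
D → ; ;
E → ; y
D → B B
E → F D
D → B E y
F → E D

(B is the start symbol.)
No. Shift-reduce conflict between [F → - E .] and [B → . - D]

A grammar is LR(0) if no state in the canonical LR(0) collection has:
  - both a shift item (dot before a terminal) and a complete item (shift-reduce conflict), or
  - two or more complete items (reduce-reduce conflict; the accept item [B' → B .] counts as a complete item here).

Augment with B' → B and build the canonical LR(0) collection (I0 = CLOSURE({[B' → . B]}), then GOTO on every symbol after a dot until no new states appear). It has 18 states:
  I0: { [B → . - D], [B' → . B] }  — shift
  I1: { [B → - . D], [B → . - D], [D → . ; ;], [D → . B B], [D → . B E y] }  — shift
  I2: { [B' → B .] }  — accept
  I3: { [D → ; . ;] }  — shift
  I4: { [B → . - D], [D → B . B], [D → B . E y], [E → . ; y], [E → . F D], [F → . - E], [F → . E D] }  — shift
  I5: { [B → - D .] }  — reduce
  I6: { [B → - . D], [B → . - D], [D → . ; ;], [D → . B B], [D → . B E y], [E → . ; y], [E → . F D], [F → - . E], [F → . - E], [F → . E D] }  — shift
  I7: { [E → ; . y] }  — shift
  I8: { [D → B B .] }  — reduce
  I9: { [B → . - D], [D → . ; ;], [D → . B B], [D → . B E y], [D → B E . y], [F → E . D] }  — shift
  I10: { [B → . - D], [D → . ; ;], [D → . B B], [D → . B E y], [E → F . D] }  — shift
  I11: { [E → F D .] }  — reduce
  I12: { [F → E D .] }  — reduce
  I13: { [D → B E y .] }  — reduce
  I14: { [E → ; y .] }  — reduce
  I15: { [D → ; . ;], [E → ; . y] }  — shift
  I16: { [B → . - D], [D → . ; ;], [D → . B B], [D → . B E y], [F → - E .], [F → E . D] }  — shift, reduce
  I17: { [D → ; ; .] }  — reduce

Conflict in state I16:
  Shift-reduce conflict between [F → - E .] and [B → . - D]
So the grammar is NOT LR(0).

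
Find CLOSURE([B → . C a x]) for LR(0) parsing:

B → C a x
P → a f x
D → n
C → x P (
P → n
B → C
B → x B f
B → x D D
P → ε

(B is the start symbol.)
{ [B → . C a x], [C → . x P (] }

To compute CLOSURE, for each item [A → α.Bβ] where B is a non-terminal, add [B → .γ] for all productions B → γ; repeat for the newly added items until nothing changes.

Start with: [B → . C a x]
  [B → . C a x] has the dot before C: add [C → . x P (]
No further items can be added.

CLOSURE = { [B → . C a x], [C → . x P (] }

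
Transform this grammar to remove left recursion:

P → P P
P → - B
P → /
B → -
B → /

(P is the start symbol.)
P → - B P'
P → / P'
P' → P P'
P' → ε
B → -
B → /

P is directly left-recursive. The standard transformation for
  A → A α₁ | ... | A α_m | β₁ | ... | β_n
is
  A  → β₁ A' | ... | β_n A'
  A' → α₁ A' | ... | α_m A' | ε

P → - B becomes P → - B P'
P → / becomes P → / P'
P → P P becomes P' → P P'
Add P' → ε

Productions for other non-terminals are unchanged:
  B → -
  B → /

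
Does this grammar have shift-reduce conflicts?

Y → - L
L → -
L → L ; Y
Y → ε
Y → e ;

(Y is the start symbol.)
Augment with Y' → Y and build the canonical LR(0) collection (I0 = CLOSURE({[Y' → . Y]}), then GOTO on every symbol after a dot until no new states appear). It has 9 states:
  I0: { [Y → . - L], [Y → . e ;], [Y → .], [Y' → . Y] }  — shift, reduce
  I1: { [L → . -], [L → . L ; Y], [Y → - . L] }  — shift
  I2: { [Y' → Y .] }  — accept
  I3: { [Y → e . ;] }  — shift
  I4: { [Y → e ; .] }  — reduce
  I5: { [L → - .] }  — reduce
  I6: { [L → L . ; Y], [Y → - L .] }  — shift, reduce
  I7: { [L → L ; . Y], [Y → . - L], [Y → . e ;], [Y → .] }  — shift, reduce
  I8: { [L → L ; Y .] }  — reduce

I0 contains reduce item [Y → .] and shift items [Y → . - L], [Y → . e ;] — shift-reduce conflict.
I6 contains reduce item [Y → - L .] and shift item [L → L . ; Y] — shift-reduce conflict.
I7 contains reduce item [Y → .] and shift items [Y → . - L], [Y → . e ;] — shift-reduce conflict.

Answer: Yes — I0: [Y → .] vs [Y → . - L]; I6: [Y → - L .] vs [L → L . ; Y]; I7: [Y → .] vs [Y → . - L]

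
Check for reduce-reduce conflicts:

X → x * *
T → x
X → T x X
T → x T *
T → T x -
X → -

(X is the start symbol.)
Yes — I13: [T → T x - .] vs [X → - .]

A reduce-reduce conflict occurs when an LR(0) state has two complete items [A → α .] and [B → β .] — both call for a reduction, and with no lookahead the parser cannot choose between them.

Augment with X' → X and build the canonical LR(0) collection (I0 = CLOSURE({[X' → . X]}), then GOTO on every symbol after a dot until no new states appear). It has 15 states:
  I0: { [T → . T x -], [T → . x T *], [T → . x], [X → . -], [X → . T x X], [X → . x * *], [X' → . X] }  — shift
  I1: { [X → - .] }  — reduce
  I2: { [T → T . x -], [X → T . x X] }  — shift
  I3: { [X' → X .] }  — accept
  I4: { [T → . T x -], [T → . x T *], [T → . x], [T → x . T *], [T → x .], [X → x . * *] }  — shift, reduce
  I5: { [X → x * . *] }  — shift
  I6: { [T → T . x -], [T → x T . *] }  — shift
  I7: { [T → . T x -], [T → . x T *], [T → . x], [T → x . T *], [T → x .] }  — shift, reduce
  I8: { [T → x T * .] }  — reduce
  I9: { [T → T x . -] }  — shift
  I10: { [T → T x - .] }  — reduce
  I11: { [X → x * * .] }  — reduce
  I12: { [T → . T x -], [T → . x T *], [T → . x], [T → T x . -], [X → . -], [X → . T x X], [X → . x * *], [X → T x . X] }  — shift
  I13: { [T → T x - .], [X → - .] }  — 2 reduces
  I14: { [X → T x X .] }  — reduce

I13 contains complete items [T → T x - .], [X → - .] — reduce-reduce conflict.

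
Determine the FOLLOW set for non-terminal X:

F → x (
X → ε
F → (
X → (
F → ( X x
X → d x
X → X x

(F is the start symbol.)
{ 'x' }

To compute FOLLOW(X), find every occurrence of X on a right-hand side N → α X β: add FIRST(β) \ {ε}, and if β is empty or nullable also add FOLLOW(N). Iterate to a fixed point.

In F → ( X x: X is followed by x, add FIRST(x) \ {ε} = { 'x' }
In X → X x: X is followed by x, add FIRST(x) \ {ε} = { 'x' }

Taking the union: FOLLOW(X) = { 'x' }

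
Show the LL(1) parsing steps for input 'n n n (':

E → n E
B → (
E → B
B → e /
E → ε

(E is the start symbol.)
Stack is shown with the top on the left.

Stack  Input      Action
------------------------
E $    n n n ( $  output E → n E
n E $  n n n ( $  match 'n'
E $    n n ( $    output E → n E
n E $  n n ( $    match 'n'
E $    n ( $      output E → n E
n E $  n ( $      match 'n'
E $    ( $        output E → B
B $    ( $        output B → (
( $    ( $        match '('
$      $          accept

The string is accepted.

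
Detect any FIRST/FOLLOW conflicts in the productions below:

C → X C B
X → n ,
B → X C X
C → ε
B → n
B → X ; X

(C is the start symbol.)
Yes. C → X C B with FOLLOW(C) on { 'n' }

A FIRST/FOLLOW conflict occurs when a non-terminal N has a nullable alternative N → β (β ⇒* ε) and another alternative N → α with FIRST(α) ∩ FOLLOW(N) ≠ ∅: on such a lookahead the parser cannot decide between expanding α and letting N vanish via β.

Nullable non-terminals: C.
FIRST sets used below: FIRST(X) = { 'n' }

C: nullable alternative(s) C → ε; FOLLOW(C) = { $, 'n' }
  C → X C B: FIRST \ {ε} = { 'n' } — overlaps FOLLOW(C) on { 'n' }: CONFLICT
  C → ε: FIRST \ {ε} = { } — this is the only nullable alternative, skip

B, X have no nullable alternative, so no FIRST/FOLLOW check is needed there.

So the grammar has 1 FIRST/FOLLOW conflict (marked CONFLICT above).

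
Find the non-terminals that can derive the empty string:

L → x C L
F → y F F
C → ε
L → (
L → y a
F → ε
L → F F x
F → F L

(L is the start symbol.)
{ 'C', 'F' }

A non-terminal is nullable if it can derive ε (the empty string): either it has an ε-production, or it has a production whose right-hand side consists entirely of nullable non-terminals.

ε-productions: C → ε, F → ε
So C, F are immediately nullable.
No further non-terminal can be added: every production for the remaining non-terminals contains a terminal or a non-nullable non-terminal.
Nullable = { 'C', 'F' }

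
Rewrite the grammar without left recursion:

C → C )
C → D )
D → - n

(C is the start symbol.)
C is directly left-recursive. The standard transformation for
  A → A α₁ | ... | A α_m | β₁ | ... | β_n
is
  A  → β₁ A' | ... | β_n A'
  A' → α₁ A' | ... | α_m A' | ε

C → D ) becomes C → D ) C'
C → C ) becomes C' → ) C'
Add C' → ε

Productions for other non-terminals are unchanged:
  D → - n

Resulting grammar:
C → D ) C'
C' → ) C'
C' → ε
D → - n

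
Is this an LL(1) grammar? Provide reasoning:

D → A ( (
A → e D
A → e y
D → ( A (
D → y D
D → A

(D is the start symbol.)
A grammar is LL(1) if for each non-terminal N with multiple productions, the predict sets of those productions are pairwise disjoint, where PREDICT(N → α) = (FIRST(α) \ {ε}) ∪ (FOLLOW(N) if α ⇒* ε).

Relevant sets:
  FIRST(A) = { 'e' }

For D:
  PREDICT(D → A '(' '(') = { 'e' }
  PREDICT(D → '(' A '(') = { '(' }
  PREDICT(D → y D) = { 'y' }
  PREDICT(D → A) = { 'e' }
For A:
  PREDICT(A → e D) = { 'e' }
  PREDICT(A → e y) = { 'e' }

Conflict found: Predict set conflict for D: { 'e' }
The grammar is NOT LL(1).

Answer: No. Predict set conflict for D: { 'e' }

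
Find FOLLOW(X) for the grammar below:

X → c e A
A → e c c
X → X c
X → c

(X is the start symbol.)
X is the start symbol, so $ ∈ FOLLOW(X).
In X → X c: X is followed by c, add FIRST(c) \ {ε} = { 'c' }

Taking the union: FOLLOW(X) = { $, 'c' }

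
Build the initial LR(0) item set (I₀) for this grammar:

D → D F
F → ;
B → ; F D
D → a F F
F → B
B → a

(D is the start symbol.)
First, augment the grammar with D' → D
I₀ = CLOSURE({ [D' → . D] }):
  [D' → . D] has the dot before D: add [D → . D F], [D → . a F F]
No further items can be added.

I₀ = { [D → . D F], [D → . a F F], [D' → . D] }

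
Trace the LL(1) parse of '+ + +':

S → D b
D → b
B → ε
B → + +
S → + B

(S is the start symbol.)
LL(1) parsing maintains a stack (initially the start symbol over $) and the input. At each step: if the stack top is a terminal, match it against the current input token; if it is a non-terminal N, replace it with the RHS of M[N, lookahead] (the unique production whose predict set contains the lookahead).

Stack is shown with the top on the left.

Stack  Input    Action
----------------------
S $    + + + $  output S → + B
+ B $  + + + $  match '+'
B $    + + $    output B → + +
+ + $  + + $    match '+'
+ $    + $      match '+'
$      $        accept

The string is accepted.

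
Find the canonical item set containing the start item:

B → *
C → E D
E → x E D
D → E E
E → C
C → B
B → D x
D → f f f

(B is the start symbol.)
{ [B → . *], [B → . D x], [B' → . B], [C → . B], [C → . E D], [D → . E E], [D → . f f f], [E → . C], [E → . x E D] }

First, augment the grammar with B' → B
I₀ = CLOSURE({ [B' → . B] }):
  [B' → . B] has the dot before B: add [B → . *], [B → . D x]
  [B → . D x] has the dot before D: add [D → . E E], [D → . f f f]
  [D → . E E] has the dot before E: add [E → . x E D], [E → . C]
  [E → . C] has the dot before C: add [C → . E D], [C → . B]
No further items can be added.

I₀ = { [B → . *], [B → . D x], [B' → . B], [C → . B], [C → . E D], [D → . E E], [D → . f f f], [E → . C], [E → . x E D] }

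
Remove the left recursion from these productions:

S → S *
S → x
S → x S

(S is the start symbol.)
S is directly left-recursive. The standard transformation for
  A → A α₁ | ... | A α_m | β₁ | ... | β_n
is
  A  → β₁ A' | ... | β_n A'
  A' → α₁ A' | ... | α_m A' | ε

S → x becomes S → x S'
S → x S becomes S → x S S'
S → S * becomes S' → * S'
Add S' → ε

Resulting grammar:
S → x S'
S → x S S'
S' → * S'
S' → ε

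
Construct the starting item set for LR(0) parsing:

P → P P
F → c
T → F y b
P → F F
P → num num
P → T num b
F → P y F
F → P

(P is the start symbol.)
First, augment the grammar with P' → P
I₀ = CLOSURE({ [P' → . P] }):
  [P' → . P] has the dot before P: add [P → . P P], [P → . F F], [P → . num num], [P → . T num b]
  [P → . F F] has the dot before F: add [F → . c], [F → . P y F], [F → . P]
  [P → . T num b] has the dot before T: add [T → . F y b]
No further items can be added.

I₀ = { [F → . P y F], [F → . P], [F → . c], [P → . F F], [P → . P P], [P → . T num b], [P → . num num], [P' → . P], [T → . F y b] }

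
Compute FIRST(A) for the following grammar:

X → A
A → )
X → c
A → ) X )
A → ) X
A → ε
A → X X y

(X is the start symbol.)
{ ')', 'c', 'y', ε }

FIRST sets of the other non-terminals involved (by the same procedure, iterated to a fixed point):
  FIRST(X) = { ')', 'c', 'y', ε }

From A → ):
  - ')' is a terminal: add ')' and stop
From A → ) X ):
  - ')' is a terminal: add ')' and stop
From A → ) X:
  - ')' is a terminal: add ')' and stop
From A → ε:
  - ε-production, so ε ∈ FIRST(A)
From A → X X y:
  - X is a non-terminal: add FIRST(X) \ {ε} = { ')', 'c', 'y' }
    X is nullable, so continue to the next symbol
  - X is a non-terminal: add FIRST(X) \ {ε} = { ')', 'c', 'y' }
    X is nullable, so continue to the next symbol
  - y is a terminal: add 'y' and stop

Collecting: FIRST(A) = { ')', 'c', 'y', ε }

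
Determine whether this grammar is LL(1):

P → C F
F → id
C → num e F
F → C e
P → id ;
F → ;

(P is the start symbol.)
Yes, the grammar is LL(1).

Relevant sets:
  FIRST(C) = { 'num' }

For P:
  PREDICT(P → C F) = { 'num' }
  PREDICT(P → id ';') = { 'id' }
For F:
  PREDICT(F → id) = { 'id' }
  PREDICT(F → C e) = { 'num' }
  PREDICT(F → ';') = { ';' }
C has a single production, so nothing to check there.

All predict sets are disjoint. The grammar IS LL(1).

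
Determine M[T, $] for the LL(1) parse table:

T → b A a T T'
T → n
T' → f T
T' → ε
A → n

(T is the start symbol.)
To find M[T, $], we find productions for T where $ is in the predict set (PREDICT(N → α) = (FIRST(α) \ {ε}) ∪ (FOLLOW(N) if α ⇒* ε)).

T → b A a T T': PREDICT = { 'b' }
T → n: PREDICT = { 'n' }

M[T, $] is empty (no production applies)

Answer: Empty (error entry)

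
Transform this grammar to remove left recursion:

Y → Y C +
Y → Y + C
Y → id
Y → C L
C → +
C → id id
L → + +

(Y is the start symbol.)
Y → id Y'
Y → C L Y'
Y' → C + Y'
Y' → + C Y'
Y' → ε
C → +
C → id id
L → + +

Y is directly left-recursive. The standard transformation for
  A → A α₁ | ... | A α_m | β₁ | ... | β_n
is
  A  → β₁ A' | ... | β_n A'
  A' → α₁ A' | ... | α_m A' | ε

Y → id becomes Y → id Y'
Y → C L becomes Y → C L Y'
Y → Y C + becomes Y' → C + Y'
Y → Y + C becomes Y' → + C Y'
Add Y' → ε

Productions for other non-terminals are unchanged:
  C → +
  C → id id
  L → + +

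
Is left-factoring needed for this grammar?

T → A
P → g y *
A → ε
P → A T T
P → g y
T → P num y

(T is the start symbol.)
Left-factoring is needed when two productions for the same non-terminal
share a common prefix on the right-hand side.

Productions for T:
  T → A
  T → P num y
Productions for P:
  P → g y *
  P → A T T
  P → g y

Found common prefix 'g y' in productions for P

Answer: Yes, P has productions with common prefix 'g y'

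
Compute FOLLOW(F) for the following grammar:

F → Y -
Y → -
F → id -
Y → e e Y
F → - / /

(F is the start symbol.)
To compute FOLLOW(F), find every occurrence of F on a right-hand side N → α F β: add FIRST(β) \ {ε}, and if β is empty or nullable also add FOLLOW(N). Iterate to a fixed point.

F is the start symbol, so $ ∈ FOLLOW(F).
F does not occur on any right-hand side.

Taking the union: FOLLOW(F) = { $ }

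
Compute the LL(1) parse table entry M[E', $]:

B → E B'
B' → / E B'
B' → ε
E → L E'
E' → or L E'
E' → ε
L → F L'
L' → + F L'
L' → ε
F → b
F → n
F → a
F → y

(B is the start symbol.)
To find M[E', $], we find productions for E' where $ is in the predict set (PREDICT(N → α) = (FIRST(α) \ {ε}) ∪ (FOLLOW(N) if α ⇒* ε)).

Relevant sets:
  FOLLOW(E') = { $, '/' }

E' → or L E': PREDICT = { 'or' }
E' → ε: PREDICT = { $, '/' }
  $ is in predict set, so this production goes in M[E', $]

M[E', $] = E' → ε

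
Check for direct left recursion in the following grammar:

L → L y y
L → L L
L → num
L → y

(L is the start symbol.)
Yes, L is left-recursive

Direct left recursion occurs when N → N α for some non-terminal N (the right-hand side begins with the left-hand side itself).

L → L y y: LEFT RECURSIVE (starts with L)
L → L L: LEFT RECURSIVE (starts with L)
L → num: starts with num
L → y: starts with y

The grammar has direct left recursion on: L.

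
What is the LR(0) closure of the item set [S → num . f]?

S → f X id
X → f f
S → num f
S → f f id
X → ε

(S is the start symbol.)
{ [S → num . f] }

Start with: [S → num . f]
The dot precedes the terminal f, so nothing is added.

CLOSURE = { [S → num . f] }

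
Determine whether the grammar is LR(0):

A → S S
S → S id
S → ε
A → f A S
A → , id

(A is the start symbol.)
No. Shift-reduce conflict between [S → .] and [A → . , id]

Augment with A' → A and build the canonical LR(0) collection (I0 = CLOSURE({[A' → . A]}), then GOTO on every symbol after a dot until no new states appear). It has 10 states:
  I0: { [A → . , id], [A → . S S], [A → . f A S], [A' → . A], [S → . S id], [S → .] }  — shift, reduce
  I1: { [A → , . id] }  — shift
  I2: { [A' → A .] }  — accept
  I3: { [A → S . S], [S → . S id], [S → .], [S → S . id] }  — shift, reduce
  I4: { [A → . , id], [A → . S S], [A → . f A S], [A → f . A S], [S → . S id], [S → .] }  — shift, reduce
  I5: { [A → f A . S], [S → . S id], [S → .] }  — reduce
  I6: { [A → f A S .], [S → S . id] }  — shift, reduce
  I7: { [S → S id .] }  — reduce
  I8: { [A → S S .], [S → S . id] }  — shift, reduce
  I9: { [A → , id .] }  — reduce

Conflict in state I0:
  Shift-reduce conflict between [S → .] and [A → . , id]
So the grammar is NOT LR(0).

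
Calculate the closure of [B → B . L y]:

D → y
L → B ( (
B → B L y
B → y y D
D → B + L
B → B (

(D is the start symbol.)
To compute CLOSURE, for each item [A → α.Bβ] where B is a non-terminal, add [B → .γ] for all productions B → γ; repeat for the newly added items until nothing changes.

Start with: [B → B . L y]
  [B → B . L y] has the dot before L: add [L → . B ( (]
  [L → . B ( (] has the dot before B: add [B → . B L y], [B → . y y D], [B → . B (]
No further items can be added.

CLOSURE = { [B → . B (], [B → . B L y], [B → . y y D], [B → B . L y], [L → . B ( (] }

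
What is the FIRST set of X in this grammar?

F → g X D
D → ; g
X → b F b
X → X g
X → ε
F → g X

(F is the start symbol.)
To compute FIRST(X), examine every production with X on the left-hand side, reading each right-hand side left to right until a non-nullable symbol is reached.

From X → b F b:
  - b is a terminal: add 'b' and stop
From X → X g:
  - X is the symbol being defined: contributes nothing new
    X is nullable, so continue to the next symbol
  - g is a terminal: add 'g' and stop
From X → ε:
  - ε-production, so ε ∈ FIRST(X)

Collecting: FIRST(X) = { 'b', 'g', ε }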